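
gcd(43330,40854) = 1238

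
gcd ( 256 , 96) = 32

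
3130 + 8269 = 11399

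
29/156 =29/156 = 0.19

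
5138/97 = 5138/97 = 52.97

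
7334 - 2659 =4675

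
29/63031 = 29/63031 = 0.00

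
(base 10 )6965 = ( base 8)15465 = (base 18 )138H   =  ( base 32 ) 6PL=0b1101100110101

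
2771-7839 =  - 5068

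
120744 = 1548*78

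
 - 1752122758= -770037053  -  982085705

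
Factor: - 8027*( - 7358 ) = 2^1*13^1*23^1*283^1  *  349^1 = 59062666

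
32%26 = 6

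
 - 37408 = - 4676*8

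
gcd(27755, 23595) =65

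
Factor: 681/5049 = 3^( - 2 )* 11^(-1)*17^(-1)*227^1  =  227/1683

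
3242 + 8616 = 11858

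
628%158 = 154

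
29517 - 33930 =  - 4413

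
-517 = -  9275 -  - 8758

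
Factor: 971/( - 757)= - 757^( - 1 )*971^1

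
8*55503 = 444024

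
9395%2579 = 1658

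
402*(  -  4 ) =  - 1608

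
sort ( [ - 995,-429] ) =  [ - 995,-429 ]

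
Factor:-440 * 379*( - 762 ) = 2^4*3^1*5^1*11^1*  127^1*379^1 =127071120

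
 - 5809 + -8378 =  - 14187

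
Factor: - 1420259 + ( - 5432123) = -2^1 * 1277^1*2683^1 = -6852382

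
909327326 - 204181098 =705146228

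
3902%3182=720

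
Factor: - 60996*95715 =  - 2^2*3^4 * 5^1*13^1*17^1*23^1 * 709^1=   - 5838232140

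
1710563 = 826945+883618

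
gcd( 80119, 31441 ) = 1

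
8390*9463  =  79394570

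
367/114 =3 + 25/114 = 3.22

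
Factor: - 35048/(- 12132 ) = 2^1 *3^( - 2)*13^1 = 26/9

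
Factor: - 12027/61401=-19^1 * 97^ ( - 1) = - 19/97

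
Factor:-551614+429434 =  - 122180 = -2^2*5^1*41^1*149^1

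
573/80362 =573/80362= 0.01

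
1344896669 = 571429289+773467380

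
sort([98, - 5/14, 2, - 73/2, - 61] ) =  [ - 61 , - 73/2, - 5/14, 2, 98] 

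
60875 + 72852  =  133727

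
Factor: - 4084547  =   - 23^1*177589^1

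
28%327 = 28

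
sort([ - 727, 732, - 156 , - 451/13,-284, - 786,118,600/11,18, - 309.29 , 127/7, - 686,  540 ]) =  [ - 786, - 727, - 686, - 309.29, - 284, - 156, - 451/13, 18, 127/7,600/11, 118, 540,732] 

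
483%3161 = 483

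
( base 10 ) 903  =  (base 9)1213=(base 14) 487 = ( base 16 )387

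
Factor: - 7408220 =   -  2^2*5^1 * 370411^1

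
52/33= 52/33  =  1.58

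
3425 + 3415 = 6840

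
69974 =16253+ 53721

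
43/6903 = 43/6903=0.01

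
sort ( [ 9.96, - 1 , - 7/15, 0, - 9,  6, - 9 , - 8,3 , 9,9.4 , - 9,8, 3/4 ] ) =[  -  9, - 9, - 9,-8,  -  1, - 7/15, 0,3/4,3,6, 8,9, 9.4,9.96]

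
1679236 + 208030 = 1887266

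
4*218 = 872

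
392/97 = 4 + 4/97 = 4.04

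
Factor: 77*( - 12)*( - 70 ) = 2^3*3^1* 5^1*7^2*11^1 =64680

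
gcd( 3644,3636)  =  4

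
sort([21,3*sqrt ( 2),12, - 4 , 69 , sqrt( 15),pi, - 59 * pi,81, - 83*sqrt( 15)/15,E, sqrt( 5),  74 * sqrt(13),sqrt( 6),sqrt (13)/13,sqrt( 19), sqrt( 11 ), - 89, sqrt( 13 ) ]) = [ - 59*pi, - 89, - 83*sqrt (15 ) /15, - 4, sqrt( 13)/13,sqrt(5),  sqrt(6 ) , E,pi, sqrt( 11),sqrt( 13),sqrt ( 15),3*sqrt( 2 ), sqrt( 19),12,21,69,81,74*sqrt( 13)]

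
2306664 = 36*64074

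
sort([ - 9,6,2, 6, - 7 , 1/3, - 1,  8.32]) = [ - 9, - 7, - 1,1/3, 2,6, 6, 8.32] 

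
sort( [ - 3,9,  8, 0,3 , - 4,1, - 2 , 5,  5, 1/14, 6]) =[ - 4, -3,-2 , 0, 1/14,1, 3 , 5, 5,6,8 , 9 ]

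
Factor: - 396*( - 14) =5544 = 2^3*3^2*7^1*11^1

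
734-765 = -31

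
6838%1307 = 303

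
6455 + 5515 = 11970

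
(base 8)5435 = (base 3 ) 10220101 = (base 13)13AB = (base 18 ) 8e1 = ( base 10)2845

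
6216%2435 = 1346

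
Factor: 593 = 593^1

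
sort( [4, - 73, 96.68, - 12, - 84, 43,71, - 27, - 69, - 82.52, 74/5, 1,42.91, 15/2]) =[- 84, - 82.52,  -  73 ,  -  69, - 27,- 12, 1, 4,15/2,74/5,42.91, 43,71,  96.68]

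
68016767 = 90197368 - 22180601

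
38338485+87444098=125782583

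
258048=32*8064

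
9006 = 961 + 8045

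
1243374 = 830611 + 412763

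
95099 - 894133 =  - 799034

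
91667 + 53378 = 145045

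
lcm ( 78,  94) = 3666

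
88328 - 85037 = 3291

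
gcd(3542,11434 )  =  2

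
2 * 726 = 1452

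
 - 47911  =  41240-89151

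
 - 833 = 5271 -6104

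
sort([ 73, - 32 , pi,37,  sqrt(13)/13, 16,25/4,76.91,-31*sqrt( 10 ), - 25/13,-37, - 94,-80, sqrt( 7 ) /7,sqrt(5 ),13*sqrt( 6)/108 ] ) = [ - 31*sqrt( 10 ), - 94, - 80, - 37,-32, - 25/13,sqrt( 13)/13,  13*sqrt( 6 )/108,sqrt( 7 ) /7, sqrt(5 ), pi,25/4,16,37 , 73,76.91 ]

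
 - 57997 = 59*(  -  983 )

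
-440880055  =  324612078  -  765492133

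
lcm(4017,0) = 0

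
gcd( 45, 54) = 9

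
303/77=303/77 = 3.94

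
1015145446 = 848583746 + 166561700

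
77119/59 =1307+6/59 =1307.10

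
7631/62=7631/62 = 123.08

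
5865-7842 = - 1977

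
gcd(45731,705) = 47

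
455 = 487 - 32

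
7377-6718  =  659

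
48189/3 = 16063 = 16063.00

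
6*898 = 5388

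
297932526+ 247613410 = 545545936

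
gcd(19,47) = 1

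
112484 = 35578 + 76906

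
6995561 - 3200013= 3795548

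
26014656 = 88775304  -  62760648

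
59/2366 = 59/2366 = 0.02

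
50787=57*891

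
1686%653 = 380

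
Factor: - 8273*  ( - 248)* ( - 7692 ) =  - 15781707168 = - 2^5*3^1*31^1*641^1 *8273^1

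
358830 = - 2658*( - 135 ) 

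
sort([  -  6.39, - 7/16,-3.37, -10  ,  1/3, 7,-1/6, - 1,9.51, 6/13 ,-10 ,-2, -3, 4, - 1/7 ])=[ -10, - 10,-6.39,  -  3.37,-3, -2 , - 1, - 7/16,-1/6, - 1/7, 1/3, 6/13, 4, 7, 9.51 ]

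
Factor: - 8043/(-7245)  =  383/345  =  3^( - 1 )*5^( - 1 )*23^( - 1 )*383^1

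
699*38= 26562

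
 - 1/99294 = - 1 +99293/99294 = - 0.00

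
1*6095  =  6095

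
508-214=294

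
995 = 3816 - 2821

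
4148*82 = 340136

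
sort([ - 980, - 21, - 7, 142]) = [-980, - 21,-7,142] 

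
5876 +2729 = 8605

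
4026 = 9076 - 5050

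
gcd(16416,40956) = 12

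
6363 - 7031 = -668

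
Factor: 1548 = 2^2*3^2*43^1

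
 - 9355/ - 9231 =9355/9231 = 1.01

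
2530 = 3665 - 1135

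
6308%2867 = 574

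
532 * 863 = 459116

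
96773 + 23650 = 120423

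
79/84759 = 79/84759 = 0.00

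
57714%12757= 6686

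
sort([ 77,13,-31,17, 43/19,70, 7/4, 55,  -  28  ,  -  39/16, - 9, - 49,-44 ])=[  -  49,- 44,-31 ,  -  28, - 9, - 39/16,7/4, 43/19, 13,17,55, 70,77]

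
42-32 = 10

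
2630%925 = 780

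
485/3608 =485/3608 = 0.13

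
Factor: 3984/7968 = 2^( - 1 ) = 1/2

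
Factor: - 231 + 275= 44 = 2^2*11^1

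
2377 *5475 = 13014075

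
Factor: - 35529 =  - 3^1*13^1*911^1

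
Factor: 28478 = 2^1*29^1*491^1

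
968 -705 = 263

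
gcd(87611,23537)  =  1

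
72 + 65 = 137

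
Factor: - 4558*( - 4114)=18751612 = 2^2 * 11^2*17^1*43^1*53^1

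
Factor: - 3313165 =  - 5^1*37^1*17909^1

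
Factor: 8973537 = 3^1*227^1*13177^1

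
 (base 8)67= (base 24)27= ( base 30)1p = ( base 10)55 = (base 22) 2B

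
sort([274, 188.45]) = [ 188.45, 274] 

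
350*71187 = 24915450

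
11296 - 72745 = -61449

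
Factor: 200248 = 2^3*25031^1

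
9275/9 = 1030+ 5/9 = 1030.56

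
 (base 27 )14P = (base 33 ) Q4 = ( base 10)862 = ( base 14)458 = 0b1101011110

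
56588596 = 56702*998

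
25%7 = 4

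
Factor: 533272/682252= 698/893 = 2^1*19^(-1)*47^( - 1)*349^1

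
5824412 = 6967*836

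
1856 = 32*58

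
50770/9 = 5641  +  1/9 = 5641.11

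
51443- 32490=18953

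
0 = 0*607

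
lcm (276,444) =10212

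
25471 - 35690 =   -  10219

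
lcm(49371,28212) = 197484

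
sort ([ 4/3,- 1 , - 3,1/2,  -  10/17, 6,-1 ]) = [ - 3, - 1 ,-1, - 10/17,1/2, 4/3, 6 ] 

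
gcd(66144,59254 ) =1378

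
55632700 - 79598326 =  - 23965626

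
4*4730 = 18920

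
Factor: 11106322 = 2^1*67^1*82883^1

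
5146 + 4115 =9261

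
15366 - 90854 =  - 75488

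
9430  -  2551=6879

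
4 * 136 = 544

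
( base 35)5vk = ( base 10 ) 7230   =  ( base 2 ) 1110000111110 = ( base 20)I1A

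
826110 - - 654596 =1480706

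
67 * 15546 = 1041582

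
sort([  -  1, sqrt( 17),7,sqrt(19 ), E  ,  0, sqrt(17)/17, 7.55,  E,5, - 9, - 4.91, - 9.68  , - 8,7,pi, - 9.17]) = [ - 9.68,-9.17, - 9 , - 8,-4.91,- 1, 0 , sqrt( 17)/17 , E, E,pi, sqrt (17) , sqrt( 19), 5, 7,7, 7.55] 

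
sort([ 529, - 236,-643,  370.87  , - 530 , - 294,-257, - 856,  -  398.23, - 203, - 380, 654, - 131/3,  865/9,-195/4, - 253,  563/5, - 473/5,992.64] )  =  [ - 856, - 643, - 530, - 398.23, - 380, - 294,-257 ,-253, - 236, - 203, - 473/5, - 195/4, - 131/3,865/9,563/5,370.87,529, 654,992.64 ]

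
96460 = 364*265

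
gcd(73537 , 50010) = 1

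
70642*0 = 0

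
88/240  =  11/30=0.37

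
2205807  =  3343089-1137282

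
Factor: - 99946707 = -3^1*7^1*19^1 * 23^1 * 10891^1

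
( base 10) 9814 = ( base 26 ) EDC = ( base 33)90d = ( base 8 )23126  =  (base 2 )10011001010110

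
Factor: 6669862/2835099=2^1*3^( - 2 ) * 23^1*61^1 * 2377^1*315011^ ( - 1 )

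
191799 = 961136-769337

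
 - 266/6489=-38/927 = - 0.04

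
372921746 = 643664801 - 270743055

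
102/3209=102/3209=   0.03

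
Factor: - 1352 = - 2^3*13^2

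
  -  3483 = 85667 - 89150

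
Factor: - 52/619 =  - 2^2*13^1*619^ (- 1)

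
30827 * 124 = 3822548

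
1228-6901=  -  5673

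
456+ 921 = 1377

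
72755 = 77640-4885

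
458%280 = 178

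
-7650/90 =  - 85 = - 85.00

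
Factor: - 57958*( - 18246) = 1057501668 = 2^2*3^1*3041^1*28979^1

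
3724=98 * 38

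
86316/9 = 9590 + 2/3 = 9590.67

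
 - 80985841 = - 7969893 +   -  73015948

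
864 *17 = 14688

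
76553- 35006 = 41547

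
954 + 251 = 1205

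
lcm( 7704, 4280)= 38520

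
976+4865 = 5841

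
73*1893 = 138189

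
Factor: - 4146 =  - 2^1*3^1*691^1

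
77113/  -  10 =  - 77113/10 = - 7711.30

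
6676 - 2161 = 4515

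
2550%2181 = 369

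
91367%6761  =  3474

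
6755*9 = 60795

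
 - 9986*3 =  - 29958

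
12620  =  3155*4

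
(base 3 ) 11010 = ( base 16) 6f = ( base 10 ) 111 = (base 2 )1101111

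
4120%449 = 79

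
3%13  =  3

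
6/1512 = 1/252 = 0.00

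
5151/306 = 101/6 = 16.83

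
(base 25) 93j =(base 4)1121113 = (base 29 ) 6n6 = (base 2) 1011001010111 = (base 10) 5719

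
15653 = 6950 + 8703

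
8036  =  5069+2967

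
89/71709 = 89/71709 = 0.00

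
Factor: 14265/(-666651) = -15/701 = - 3^1 * 5^1*701^(  -  1) 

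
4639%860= 339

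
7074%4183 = 2891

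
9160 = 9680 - 520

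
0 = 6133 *0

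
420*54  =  22680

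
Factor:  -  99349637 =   -  31^1*3204827^1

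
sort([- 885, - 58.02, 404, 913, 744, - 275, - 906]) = [ - 906, - 885, - 275, - 58.02,404, 744, 913]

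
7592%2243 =863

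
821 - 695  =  126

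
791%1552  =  791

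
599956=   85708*7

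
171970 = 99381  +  72589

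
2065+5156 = 7221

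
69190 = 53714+15476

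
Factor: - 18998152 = - 2^3*47^1*50527^1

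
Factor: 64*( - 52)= - 2^8*13^1 = - 3328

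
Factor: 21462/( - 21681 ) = - 98/99 =- 2^1*3^( - 2)*7^2*11^( - 1 ) 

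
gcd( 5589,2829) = 69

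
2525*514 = 1297850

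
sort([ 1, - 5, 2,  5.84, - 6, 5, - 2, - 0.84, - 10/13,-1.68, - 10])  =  [ - 10, - 6, - 5 , - 2, - 1.68, - 0.84, - 10/13, 1,2, 5, 5.84]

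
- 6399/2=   -  3200 + 1/2 = -  3199.50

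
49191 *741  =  36450531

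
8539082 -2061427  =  6477655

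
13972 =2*6986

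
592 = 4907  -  4315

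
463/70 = 463/70 = 6.61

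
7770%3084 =1602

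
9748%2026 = 1644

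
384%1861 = 384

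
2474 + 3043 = 5517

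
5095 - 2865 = 2230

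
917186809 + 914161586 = 1831348395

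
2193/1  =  2193  =  2193.00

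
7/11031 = 7/11031= 0.00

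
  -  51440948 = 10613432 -62054380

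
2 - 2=0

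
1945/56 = 1945/56 = 34.73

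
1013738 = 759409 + 254329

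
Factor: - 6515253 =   -  3^2*723917^1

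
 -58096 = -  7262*8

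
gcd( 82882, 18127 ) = 1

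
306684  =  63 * 4868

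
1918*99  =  189882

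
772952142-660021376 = 112930766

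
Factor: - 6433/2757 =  - 7/3 = - 3^( - 1)*7^1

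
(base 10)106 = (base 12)8A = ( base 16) 6a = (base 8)152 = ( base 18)5G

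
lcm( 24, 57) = 456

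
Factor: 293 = 293^1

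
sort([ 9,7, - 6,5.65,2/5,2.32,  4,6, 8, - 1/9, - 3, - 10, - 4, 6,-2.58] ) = [ - 10, - 6, - 4,- 3, - 2.58,- 1/9,2/5,  2.32,  4  ,  5.65,6, 6, 7,8,9 ] 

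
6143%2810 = 523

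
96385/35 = 19277/7 = 2753.86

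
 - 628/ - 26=24 + 2/13 =24.15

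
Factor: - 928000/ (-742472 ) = 116000/92809 = 2^5 * 5^3 * 29^1*92809^( - 1) 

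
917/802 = 1 + 115/802 = 1.14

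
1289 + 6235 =7524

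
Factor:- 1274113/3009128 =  -2^(- 3)*47^ ( - 1)*53^(-1 )*151^( - 1) * 1274113^1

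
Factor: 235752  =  2^3*3^1*11^1*19^1*47^1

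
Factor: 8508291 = 3^1* 11^1 * 31^1 * 8317^1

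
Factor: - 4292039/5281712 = -2^( - 4)*29^( - 1)*197^1*11383^(-1)*21787^1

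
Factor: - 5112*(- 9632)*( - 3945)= - 194247002880= -  2^8* 3^3*5^1* 7^1*43^1*71^1*263^1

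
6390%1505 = 370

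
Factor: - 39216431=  - 659^1*59509^1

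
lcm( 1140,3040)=9120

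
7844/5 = 7844/5  =  1568.80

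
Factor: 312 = 2^3 *3^1 * 13^1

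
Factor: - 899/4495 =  - 5^( - 1)=- 1/5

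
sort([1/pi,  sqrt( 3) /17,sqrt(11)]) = [ sqrt( 3 ) /17,1/pi,sqrt( 11 ) ]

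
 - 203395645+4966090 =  - 198429555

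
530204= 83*6388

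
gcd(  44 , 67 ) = 1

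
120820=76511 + 44309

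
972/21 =324/7 = 46.29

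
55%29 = 26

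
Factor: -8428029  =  -3^1 * 2809343^1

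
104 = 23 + 81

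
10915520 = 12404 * 880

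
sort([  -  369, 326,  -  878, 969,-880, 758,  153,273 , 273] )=[-880,-878 ,-369, 153 , 273, 273,  326,758,  969 ]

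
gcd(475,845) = 5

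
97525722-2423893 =95101829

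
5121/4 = 5121/4 = 1280.25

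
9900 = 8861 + 1039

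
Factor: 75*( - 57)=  - 3^2 * 5^2*19^1 = - 4275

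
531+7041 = 7572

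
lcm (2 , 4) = 4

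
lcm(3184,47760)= 47760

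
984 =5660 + - 4676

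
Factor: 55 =5^1*11^1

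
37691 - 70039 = -32348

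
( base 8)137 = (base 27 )3e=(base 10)95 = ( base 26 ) 3H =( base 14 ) 6B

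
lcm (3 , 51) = 51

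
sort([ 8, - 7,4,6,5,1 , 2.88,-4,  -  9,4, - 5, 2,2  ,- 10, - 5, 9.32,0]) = [-10,-9,- 7, - 5, - 5,- 4 , 0,1, 2, 2 , 2.88,4,4,5, 6, 8, 9.32 ]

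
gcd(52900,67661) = 1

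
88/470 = 44/235  =  0.19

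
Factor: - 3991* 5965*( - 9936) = 236539545840 = 2^4*3^3*5^1 * 13^1*23^1*307^1*1193^1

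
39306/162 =242 + 17/27 = 242.63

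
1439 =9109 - 7670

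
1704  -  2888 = - 1184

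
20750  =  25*830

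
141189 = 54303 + 86886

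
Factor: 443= 443^1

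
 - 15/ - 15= 1 + 0/1 =1.00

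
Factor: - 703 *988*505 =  - 350754820= - 2^2 * 5^1*  13^1*19^2*37^1*101^1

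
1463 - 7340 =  - 5877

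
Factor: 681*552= 375912 = 2^3*3^2* 23^1*227^1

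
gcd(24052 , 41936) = 4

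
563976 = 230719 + 333257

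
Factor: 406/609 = 2^1*3^( - 1)  =  2/3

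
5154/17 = 5154/17 = 303.18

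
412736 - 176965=235771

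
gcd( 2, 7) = 1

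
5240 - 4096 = 1144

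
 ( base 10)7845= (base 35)6e5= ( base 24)del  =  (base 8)17245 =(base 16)1EA5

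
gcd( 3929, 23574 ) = 3929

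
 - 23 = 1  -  24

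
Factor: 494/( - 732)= - 247/366  =  - 2^( - 1 )*3^( -1 )*13^1*19^1 *61^ (-1)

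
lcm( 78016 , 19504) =78016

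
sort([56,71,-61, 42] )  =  [ - 61, 42,56,  71] 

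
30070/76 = 15035/38=395.66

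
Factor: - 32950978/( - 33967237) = 2^1 * 19^1 * 103^(  -  1)*329779^( - 1)*867131^1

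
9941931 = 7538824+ 2403107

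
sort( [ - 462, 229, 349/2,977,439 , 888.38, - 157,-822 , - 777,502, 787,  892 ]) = [ - 822,  -  777,  -  462,  -  157,  349/2 , 229 , 439,502, 787, 888.38, 892 , 977]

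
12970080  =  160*81063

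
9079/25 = 363  +  4/25 =363.16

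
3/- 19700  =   - 1 + 19697/19700 = -0.00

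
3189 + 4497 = 7686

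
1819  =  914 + 905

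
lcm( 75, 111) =2775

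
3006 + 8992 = 11998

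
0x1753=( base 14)2267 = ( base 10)5971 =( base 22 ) c79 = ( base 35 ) 4ul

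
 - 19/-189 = 19/189 = 0.10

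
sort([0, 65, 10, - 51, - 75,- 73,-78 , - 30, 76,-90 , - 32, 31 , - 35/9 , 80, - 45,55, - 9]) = [ - 90, - 78,- 75 , - 73, - 51, - 45 , - 32,-30, - 9, - 35/9, 0,10, 31, 55, 65,76 , 80]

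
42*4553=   191226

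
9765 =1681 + 8084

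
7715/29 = 7715/29 = 266.03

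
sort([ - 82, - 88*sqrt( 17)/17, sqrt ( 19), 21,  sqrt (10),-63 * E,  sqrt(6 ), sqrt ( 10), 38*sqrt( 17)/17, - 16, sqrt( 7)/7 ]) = [-63*E, - 82, - 88 * sqrt(17 )/17, - 16, sqrt( 7)/7,  sqrt(6 ),  sqrt(10),sqrt(10), sqrt ( 19),  38 * sqrt( 17)/17, 21]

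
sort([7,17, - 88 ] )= [ - 88, 7,17 ] 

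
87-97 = - 10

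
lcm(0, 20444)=0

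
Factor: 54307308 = 2^2 * 3^1*11^1*373^1*1103^1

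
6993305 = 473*14785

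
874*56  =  48944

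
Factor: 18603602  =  2^1*9301801^1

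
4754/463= 10 + 124/463=10.27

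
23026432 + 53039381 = 76065813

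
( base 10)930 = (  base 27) 17C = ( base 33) S6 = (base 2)1110100010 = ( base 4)32202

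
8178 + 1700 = 9878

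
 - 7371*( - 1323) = 9751833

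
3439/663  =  5 +124/663  =  5.19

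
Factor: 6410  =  2^1*5^1*641^1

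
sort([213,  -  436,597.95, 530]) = [ -436,213,530, 597.95 ] 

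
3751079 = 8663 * 433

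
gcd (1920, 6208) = 64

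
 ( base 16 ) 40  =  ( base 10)64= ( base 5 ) 224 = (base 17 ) 3D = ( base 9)71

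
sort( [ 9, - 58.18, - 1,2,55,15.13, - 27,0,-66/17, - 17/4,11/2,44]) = [ - 58.18, - 27 , - 17/4, - 66/17, - 1,0,2, 11/2,9,15.13 , 44, 55 ]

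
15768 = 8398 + 7370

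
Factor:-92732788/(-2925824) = 2^( - 6)*11^( - 1)*1039^( - 1 ) * 23183197^1 = 23183197/731456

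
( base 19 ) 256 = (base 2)1100110111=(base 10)823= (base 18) 29d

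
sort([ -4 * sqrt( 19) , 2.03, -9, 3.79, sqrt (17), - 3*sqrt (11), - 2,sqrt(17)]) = [ - 4*  sqrt(19), - 3*sqrt( 11 ), - 9,-2, 2.03,3.79,sqrt ( 17), sqrt(17) ] 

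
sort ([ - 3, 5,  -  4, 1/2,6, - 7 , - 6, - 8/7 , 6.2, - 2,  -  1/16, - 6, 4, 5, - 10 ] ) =[ - 10,  -  7,-6, - 6, -4 , - 3, - 2, - 8/7, - 1/16,  1/2,4, 5, 5,6, 6.2]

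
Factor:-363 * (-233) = 3^1 * 11^2*233^1=84579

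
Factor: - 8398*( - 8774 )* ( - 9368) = -2^5*13^1*17^1 * 19^1* 41^1*107^1*1171^1 = - 690272199136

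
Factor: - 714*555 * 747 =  - 296013690 =- 2^1*3^4*5^1*7^1*17^1*37^1*83^1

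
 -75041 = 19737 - 94778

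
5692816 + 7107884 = 12800700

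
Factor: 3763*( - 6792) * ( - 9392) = 2^7 * 3^1*53^1* 71^1*283^1*587^1 = 240043516032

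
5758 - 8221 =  - 2463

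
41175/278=41175/278 = 148.11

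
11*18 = 198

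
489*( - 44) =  - 21516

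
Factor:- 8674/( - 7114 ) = 4337/3557=3557^(-1 )*4337^1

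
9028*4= 36112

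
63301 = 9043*7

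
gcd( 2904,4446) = 6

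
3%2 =1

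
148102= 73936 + 74166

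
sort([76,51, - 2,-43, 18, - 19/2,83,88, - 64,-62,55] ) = [ - 64, - 62, -43,-19/2, - 2,18, 51, 55 , 76,83,  88]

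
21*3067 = 64407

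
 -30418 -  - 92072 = 61654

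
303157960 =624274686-321116726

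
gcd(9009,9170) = 7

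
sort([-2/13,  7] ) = [ - 2/13,7]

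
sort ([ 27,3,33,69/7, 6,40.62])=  [ 3,6,69/7,27  ,  33, 40.62]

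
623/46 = 13 + 25/46 =13.54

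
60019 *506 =30369614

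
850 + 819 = 1669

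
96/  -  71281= -1+71185/71281= -0.00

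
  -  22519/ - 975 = 23 + 94/975 = 23.10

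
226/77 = 2 + 72/77 = 2.94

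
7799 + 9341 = 17140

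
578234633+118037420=696272053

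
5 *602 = 3010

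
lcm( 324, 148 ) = 11988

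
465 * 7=3255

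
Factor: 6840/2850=2^2*3^1*5^(- 1) =12/5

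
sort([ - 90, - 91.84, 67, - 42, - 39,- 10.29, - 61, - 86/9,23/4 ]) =[ -91.84,-90, - 61  , - 42 , - 39, - 10.29 , - 86/9, 23/4,67]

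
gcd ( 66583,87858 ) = 1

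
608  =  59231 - 58623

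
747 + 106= 853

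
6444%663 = 477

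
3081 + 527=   3608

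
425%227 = 198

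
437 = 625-188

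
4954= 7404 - 2450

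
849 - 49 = 800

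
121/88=1 + 3/8 =1.38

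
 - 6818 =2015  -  8833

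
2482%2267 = 215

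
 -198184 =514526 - 712710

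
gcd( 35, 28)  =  7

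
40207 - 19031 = 21176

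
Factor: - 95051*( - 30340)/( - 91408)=  -  2^(-2)* 5^1*11^1* 29^(-1 )*37^1 * 41^1*197^( - 1 ) * 8641^1 = - 720961835/22852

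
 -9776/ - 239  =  40 + 216/239 = 40.90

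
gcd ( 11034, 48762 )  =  18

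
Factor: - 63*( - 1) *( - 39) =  - 2457 = - 3^3*7^1 *13^1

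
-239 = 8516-8755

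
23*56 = 1288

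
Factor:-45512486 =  - 2^1 * 19^1*1197697^1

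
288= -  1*( - 288)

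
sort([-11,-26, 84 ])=[ - 26, - 11, 84 ]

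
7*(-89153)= - 624071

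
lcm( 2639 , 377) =2639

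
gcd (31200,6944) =32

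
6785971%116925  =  4321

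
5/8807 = 5/8807 = 0.00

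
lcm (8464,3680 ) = 84640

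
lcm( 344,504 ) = 21672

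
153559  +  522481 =676040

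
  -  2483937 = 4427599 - 6911536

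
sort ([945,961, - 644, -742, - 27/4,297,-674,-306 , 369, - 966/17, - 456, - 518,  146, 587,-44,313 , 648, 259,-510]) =[ - 742, - 674, - 644, - 518  , - 510, - 456, - 306 , - 966/17,-44, - 27/4 , 146, 259, 297, 313, 369,587, 648,945,961 ]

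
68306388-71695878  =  -3389490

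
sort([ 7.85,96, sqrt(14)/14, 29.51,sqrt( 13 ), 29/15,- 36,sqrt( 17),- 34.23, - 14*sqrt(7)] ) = [-14*sqrt(7) , -36,-34.23,sqrt( 14) /14,29/15, sqrt (13),sqrt( 17 ),7.85,29.51,  96 ] 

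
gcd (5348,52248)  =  28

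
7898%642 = 194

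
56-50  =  6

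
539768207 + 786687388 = 1326455595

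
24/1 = 24=   24.00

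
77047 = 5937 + 71110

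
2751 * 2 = 5502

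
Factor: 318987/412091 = 603/779=3^2 * 19^ ( - 1)*41^( - 1 )*67^1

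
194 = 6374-6180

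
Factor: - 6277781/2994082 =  - 2^( - 1 )*7^( - 1)*13^( - 1 )*23^1*73^1*3739^1 * 16451^( - 1)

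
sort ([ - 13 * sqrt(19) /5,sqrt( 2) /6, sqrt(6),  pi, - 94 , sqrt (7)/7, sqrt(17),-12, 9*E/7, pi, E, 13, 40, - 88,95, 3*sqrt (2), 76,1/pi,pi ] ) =[ - 94, - 88, - 12, - 13*sqrt(19)/5,sqrt(2 )/6,1/pi, sqrt( 7 ) /7, sqrt( 6 ),E , pi, pi, pi,9*E/7,sqrt(17) , 3*sqrt(2 ),13, 40,76, 95] 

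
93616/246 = 380+68/123 = 380.55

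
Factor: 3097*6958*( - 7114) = - 153299059564 =-  2^2 * 7^2*19^1*71^1*163^1*3557^1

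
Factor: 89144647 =347^1*256901^1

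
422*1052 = 443944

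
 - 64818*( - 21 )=1361178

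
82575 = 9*9175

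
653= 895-242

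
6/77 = 6/77 = 0.08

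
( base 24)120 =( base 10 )624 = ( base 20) 1b4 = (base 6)2520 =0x270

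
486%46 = 26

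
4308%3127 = 1181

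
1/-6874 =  - 1/6874 = - 0.00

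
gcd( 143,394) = 1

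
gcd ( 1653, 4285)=1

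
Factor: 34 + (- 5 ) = 29^1  =  29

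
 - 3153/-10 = 3153/10= 315.30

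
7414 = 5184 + 2230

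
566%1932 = 566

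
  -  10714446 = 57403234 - 68117680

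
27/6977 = 27/6977 = 0.00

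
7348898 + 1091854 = 8440752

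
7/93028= 7/93028 = 0.00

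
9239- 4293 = 4946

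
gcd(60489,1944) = 9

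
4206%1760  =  686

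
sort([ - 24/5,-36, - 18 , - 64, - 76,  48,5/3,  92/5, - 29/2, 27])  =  [  -  76,  -  64, -36,- 18, - 29/2, - 24/5,  5/3, 92/5 , 27,48]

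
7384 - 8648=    - 1264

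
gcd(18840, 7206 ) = 6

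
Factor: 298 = 2^1*149^1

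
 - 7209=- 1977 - 5232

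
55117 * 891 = 49109247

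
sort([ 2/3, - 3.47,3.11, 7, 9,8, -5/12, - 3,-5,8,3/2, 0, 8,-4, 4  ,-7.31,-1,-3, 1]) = [-7.31, - 5, -4,-3.47, - 3,-3, -1 , - 5/12,0,2/3,1, 3/2, 3.11 , 4,  7,  8, 8, 8, 9]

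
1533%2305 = 1533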